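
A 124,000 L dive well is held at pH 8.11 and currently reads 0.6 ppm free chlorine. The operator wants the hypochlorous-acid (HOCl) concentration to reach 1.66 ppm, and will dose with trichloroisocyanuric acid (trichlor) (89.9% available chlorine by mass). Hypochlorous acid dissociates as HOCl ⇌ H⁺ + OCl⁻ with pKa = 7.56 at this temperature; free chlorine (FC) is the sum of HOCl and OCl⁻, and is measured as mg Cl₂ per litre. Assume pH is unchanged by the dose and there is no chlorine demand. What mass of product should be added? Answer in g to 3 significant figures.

[OCl⁻]/[HOCl] = 10^(pH − pKa) = 10^(8.11 − 7.56) = 3.548; fraction as HOCl = 1/(1 + 3.548) = 0.2199.
Free chlorine required for 1.66 ppm HOCl: 1.66 / 0.2199 = 7.55 ppm.
FC to add: 7.55 − 0.6 = 6.95 mg/L as Cl₂.
Cl₂ equivalent: 6.95 mg/L × 124,000 L = 861.8 g.
Product at 89.9% available Cl: 861.8 / 0.899 = 958.6 g.

959 g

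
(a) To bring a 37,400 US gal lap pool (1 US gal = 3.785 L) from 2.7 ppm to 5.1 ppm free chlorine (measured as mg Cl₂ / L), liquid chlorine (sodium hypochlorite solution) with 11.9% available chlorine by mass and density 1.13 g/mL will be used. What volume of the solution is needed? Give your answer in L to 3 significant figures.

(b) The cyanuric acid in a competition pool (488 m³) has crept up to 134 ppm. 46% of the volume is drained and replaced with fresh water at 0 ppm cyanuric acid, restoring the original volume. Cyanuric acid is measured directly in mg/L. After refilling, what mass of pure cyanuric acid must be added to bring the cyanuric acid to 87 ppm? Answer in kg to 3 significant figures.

(a) 2.53 L; (b) 7.14 kg

(a) Volume: 37,400 US gal × 3.785 L/gal = 141,559 L.
(a) Chlorine deficit: 5.1 − 2.7 = 2.4 ppm = 2.4 mg/L as Cl₂.
(a) Cl₂ equivalent needed: 2.4 mg/L × 141,559 L = 339,700 mg = 339.7 g.
(a) Product at 11.9% available chlorine: 339.7 / 0.119 = 2855 g.
(a) Volume at density 1.13 g/mL: 2855 g ÷ 1.13 g/mL = 2527 mL.

(b) Volume: 488 m³ = 488,000 L.
(b) After draining 46% and refilling: 134 × 0.54 + 0 × 0.46 = 72.36 ppm.
(b) Deficit to target: 87 − 72.36 = 14.64 mg/L.
(b) Mass: 14.64 mg/L × 488,000 L = 7144 g cyanuric acid.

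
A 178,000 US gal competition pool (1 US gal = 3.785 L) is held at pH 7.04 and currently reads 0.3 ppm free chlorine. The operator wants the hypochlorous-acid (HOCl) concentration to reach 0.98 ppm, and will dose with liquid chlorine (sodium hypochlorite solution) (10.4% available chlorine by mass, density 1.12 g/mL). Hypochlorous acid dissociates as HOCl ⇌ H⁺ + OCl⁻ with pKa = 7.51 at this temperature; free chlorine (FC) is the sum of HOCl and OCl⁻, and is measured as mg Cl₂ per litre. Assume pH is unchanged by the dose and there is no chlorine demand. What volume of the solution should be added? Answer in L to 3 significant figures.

Volume: 178,000 US gal × 3.785 L/gal = 673,730 L.
[OCl⁻]/[HOCl] = 10^(pH − pKa) = 10^(7.04 − 7.51) = 0.3388; fraction as HOCl = 1/(1 + 0.3388) = 0.7469.
Free chlorine required for 0.98 ppm HOCl: 0.98 / 0.7469 = 1.312 ppm.
FC to add: 1.312 − 0.3 = 1.012 mg/L as Cl₂.
Cl₂ equivalent: 1.012 mg/L × 673,730 L = 681.9 g.
Product at 10.4% available Cl: 681.9 / 0.104 = 6556 g.
Volume: 6556 g ÷ 1.12 g/mL = 5854 mL.

5.85 L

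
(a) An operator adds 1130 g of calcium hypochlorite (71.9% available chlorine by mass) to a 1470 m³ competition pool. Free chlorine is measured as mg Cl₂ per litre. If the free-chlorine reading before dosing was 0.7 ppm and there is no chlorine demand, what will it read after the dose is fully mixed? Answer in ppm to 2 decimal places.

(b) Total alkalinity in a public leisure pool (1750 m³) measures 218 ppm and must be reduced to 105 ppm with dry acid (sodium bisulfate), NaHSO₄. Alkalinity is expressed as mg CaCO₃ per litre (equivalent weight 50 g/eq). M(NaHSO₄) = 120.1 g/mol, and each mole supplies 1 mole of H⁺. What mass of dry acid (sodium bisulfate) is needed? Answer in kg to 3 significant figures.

(a) Volume: 1470 m³ = 1,470,000 L.
(a) Available chlorine delivered: 1130 g × 0.719 = 812.5 g as Cl₂.
(a) Concentration rise: 812.5 g / 1,470,000 L = 0.5527 mg/L = 0.55 ppm.
(a) Final FC: 0.7 + 0.55 = 1.25 ppm.

(b) Volume: 1750 m³ = 1,750,000 L.
(b) Alkalinity to neutralize: (218 − 105) = 113 mg/L as CaCO₃ × 1,750,000 L = 197,800 g as CaCO₃.
(b) Equivalents of H⁺ required: 197,800 ÷ 50 g/eq = 3955 eq = 3955 mol NaHSO₄.
(b) Mass of NaHSO₄: 3955 × 120.1 = 475,000 g.

(a) 1.25 ppm; (b) 475 kg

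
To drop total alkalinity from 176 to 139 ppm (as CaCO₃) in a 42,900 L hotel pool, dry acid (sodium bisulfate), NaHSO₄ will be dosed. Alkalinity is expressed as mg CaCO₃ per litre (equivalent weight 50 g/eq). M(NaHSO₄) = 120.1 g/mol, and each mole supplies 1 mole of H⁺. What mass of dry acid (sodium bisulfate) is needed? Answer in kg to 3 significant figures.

Alkalinity to neutralize: (176 − 139) = 37 mg/L as CaCO₃ × 42,900 L = 1587 g as CaCO₃.
Equivalents of H⁺ required: 1587 ÷ 50 g/eq = 31.75 eq = 31.75 mol NaHSO₄.
Mass of NaHSO₄: 31.75 × 120.1 = 3813 g.

3.81 kg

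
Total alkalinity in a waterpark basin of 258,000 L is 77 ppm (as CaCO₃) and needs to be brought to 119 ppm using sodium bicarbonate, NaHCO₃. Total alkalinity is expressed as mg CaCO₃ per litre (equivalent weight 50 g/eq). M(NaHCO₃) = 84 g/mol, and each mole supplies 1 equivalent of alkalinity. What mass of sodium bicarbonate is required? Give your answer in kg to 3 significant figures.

Alkalinity to add: (119 − 77) = 42 mg/L as CaCO₃ × 258,000 L = 10,840 g as CaCO₃.
Equivalents: 10,840 g ÷ 50 g/eq = 216.7 eq.
NaHCO₃ supplies 1 eq per mole → 216.7 mol.
Mass: 216.7 mol × 84 g/mol = 18,200 g.

18.2 kg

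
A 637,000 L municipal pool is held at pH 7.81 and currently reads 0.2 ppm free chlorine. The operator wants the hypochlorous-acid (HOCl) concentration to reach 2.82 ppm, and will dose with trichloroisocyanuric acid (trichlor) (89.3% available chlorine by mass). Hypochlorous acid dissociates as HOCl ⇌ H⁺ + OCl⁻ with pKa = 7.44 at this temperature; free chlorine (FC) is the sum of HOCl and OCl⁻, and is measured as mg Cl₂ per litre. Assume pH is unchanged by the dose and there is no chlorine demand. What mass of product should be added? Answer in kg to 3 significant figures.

[OCl⁻]/[HOCl] = 10^(pH − pKa) = 10^(7.81 − 7.44) = 2.344; fraction as HOCl = 1/(1 + 2.344) = 0.299.
Free chlorine required for 2.82 ppm HOCl: 2.82 / 0.299 = 9.431 ppm.
FC to add: 9.431 − 0.2 = 9.231 mg/L as Cl₂.
Cl₂ equivalent: 9.231 mg/L × 637,000 L = 5880 g.
Product at 89.3% available Cl: 5880 / 0.893 = 6585 g.

6.58 kg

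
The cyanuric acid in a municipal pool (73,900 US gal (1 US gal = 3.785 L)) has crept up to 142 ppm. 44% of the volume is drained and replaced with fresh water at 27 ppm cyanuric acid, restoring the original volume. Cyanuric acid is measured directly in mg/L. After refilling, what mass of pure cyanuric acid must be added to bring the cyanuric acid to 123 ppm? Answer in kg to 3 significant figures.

8.84 kg

Volume: 73,900 US gal × 3.785 L/gal = 279,712 L.
After draining 44% and refilling: 142 × 0.56 + 27 × 0.44 = 91.4 ppm.
Deficit to target: 123 − 91.4 = 31.6 mg/L.
Mass: 31.6 mg/L × 279,712 L = 8839 g cyanuric acid.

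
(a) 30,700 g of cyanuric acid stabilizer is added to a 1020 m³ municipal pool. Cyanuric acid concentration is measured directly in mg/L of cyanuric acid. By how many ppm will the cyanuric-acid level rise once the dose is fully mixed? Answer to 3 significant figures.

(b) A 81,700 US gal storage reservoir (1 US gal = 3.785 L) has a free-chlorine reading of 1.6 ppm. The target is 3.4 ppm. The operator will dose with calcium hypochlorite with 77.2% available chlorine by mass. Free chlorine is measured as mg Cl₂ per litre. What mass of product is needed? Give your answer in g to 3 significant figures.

(a) Volume: 1020 m³ = 1,020,000 L.
(a) Rise: 30,700 g / 1,020,000 L × 1000 = 30.1 mg/L.

(b) Volume: 81,700 US gal × 3.785 L/gal = 309,234 L.
(b) Chlorine deficit: 3.4 − 1.6 = 1.8 ppm = 1.8 mg/L as Cl₂.
(b) Cl₂ equivalent needed: 1.8 mg/L × 309,234 L = 556,600 mg = 556.6 g.
(b) Product at 77.2% available chlorine: 556.6 / 0.772 = 721 g.

(a) 30.1 ppm; (b) 721 g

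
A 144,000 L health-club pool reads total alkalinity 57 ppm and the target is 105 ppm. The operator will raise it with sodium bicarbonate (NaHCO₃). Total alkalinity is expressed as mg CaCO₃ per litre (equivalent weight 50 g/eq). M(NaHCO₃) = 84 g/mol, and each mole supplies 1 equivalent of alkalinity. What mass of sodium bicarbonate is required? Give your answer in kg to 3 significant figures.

11.6 kg

Alkalinity to add: (105 − 57) = 48 mg/L as CaCO₃ × 144,000 L = 6912 g as CaCO₃.
Equivalents: 6912 g ÷ 50 g/eq = 138.2 eq.
NaHCO₃ supplies 1 eq per mole → 138.2 mol.
Mass: 138.2 mol × 84 g/mol = 11,610 g.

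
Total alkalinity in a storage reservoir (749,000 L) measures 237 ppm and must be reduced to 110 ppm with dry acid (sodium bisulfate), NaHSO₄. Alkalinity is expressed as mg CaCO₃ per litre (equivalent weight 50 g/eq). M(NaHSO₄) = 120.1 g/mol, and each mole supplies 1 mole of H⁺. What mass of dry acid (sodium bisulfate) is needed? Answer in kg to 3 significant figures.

Alkalinity to neutralize: (237 − 110) = 127 mg/L as CaCO₃ × 749,000 L = 95,120 g as CaCO₃.
Equivalents of H⁺ required: 95,120 ÷ 50 g/eq = 1902 eq = 1902 mol NaHSO₄.
Mass of NaHSO₄: 1902 × 120.1 = 228,500 g.

228 kg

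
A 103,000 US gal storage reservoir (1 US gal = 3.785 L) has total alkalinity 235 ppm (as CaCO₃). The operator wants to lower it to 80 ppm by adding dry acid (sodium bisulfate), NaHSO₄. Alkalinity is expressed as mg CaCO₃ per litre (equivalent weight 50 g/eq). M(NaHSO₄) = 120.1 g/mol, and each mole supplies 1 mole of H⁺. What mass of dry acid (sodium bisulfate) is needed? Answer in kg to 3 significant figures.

145 kg

Volume: 103,000 US gal × 3.785 L/gal = 389,855 L.
Alkalinity to neutralize: (235 − 80) = 155 mg/L as CaCO₃ × 389,855 L = 60,430 g as CaCO₃.
Equivalents of H⁺ required: 60,430 ÷ 50 g/eq = 1209 eq = 1209 mol NaHSO₄.
Mass of NaHSO₄: 1209 × 120.1 = 145,100 g.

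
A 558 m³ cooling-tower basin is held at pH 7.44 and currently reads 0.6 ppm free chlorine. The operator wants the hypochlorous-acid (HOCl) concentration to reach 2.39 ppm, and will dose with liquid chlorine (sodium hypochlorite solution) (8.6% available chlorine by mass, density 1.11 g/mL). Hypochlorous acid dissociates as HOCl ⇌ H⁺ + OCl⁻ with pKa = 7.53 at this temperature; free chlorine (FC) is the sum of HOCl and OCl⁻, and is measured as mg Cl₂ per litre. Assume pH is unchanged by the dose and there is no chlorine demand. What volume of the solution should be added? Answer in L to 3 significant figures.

Volume: 558 m³ = 558,000 L.
[OCl⁻]/[HOCl] = 10^(pH − pKa) = 10^(7.44 − 7.53) = 0.8128; fraction as HOCl = 1/(1 + 0.8128) = 0.5516.
Free chlorine required for 2.39 ppm HOCl: 2.39 / 0.5516 = 4.333 ppm.
FC to add: 4.333 − 0.6 = 3.733 mg/L as Cl₂.
Cl₂ equivalent: 3.733 mg/L × 558,000 L = 2083 g.
Product at 8.6% available Cl: 2083 / 0.086 = 24,220 g.
Volume: 24,220 g ÷ 1.11 g/mL = 21,820 mL.

21.8 L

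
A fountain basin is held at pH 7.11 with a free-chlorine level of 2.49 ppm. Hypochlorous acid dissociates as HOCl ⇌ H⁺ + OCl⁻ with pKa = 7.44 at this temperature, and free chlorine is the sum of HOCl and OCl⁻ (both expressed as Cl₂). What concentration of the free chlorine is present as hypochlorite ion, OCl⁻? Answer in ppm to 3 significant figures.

0.794 ppm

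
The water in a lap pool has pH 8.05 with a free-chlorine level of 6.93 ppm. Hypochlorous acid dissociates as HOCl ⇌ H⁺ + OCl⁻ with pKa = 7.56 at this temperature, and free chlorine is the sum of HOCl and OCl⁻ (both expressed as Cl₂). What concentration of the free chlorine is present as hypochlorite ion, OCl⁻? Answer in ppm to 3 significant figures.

[OCl⁻]/[HOCl] = 10^(pH − pKa) = 10^(8.05 − 7.56) = 10^0.49 = 3.09.
Fraction as HOCl = 1 / (1 + 3.09) = 0.2445.
OCl⁻ = (1 − 0.2445) × 6.93 ppm = 5.236 ppm.

5.24 ppm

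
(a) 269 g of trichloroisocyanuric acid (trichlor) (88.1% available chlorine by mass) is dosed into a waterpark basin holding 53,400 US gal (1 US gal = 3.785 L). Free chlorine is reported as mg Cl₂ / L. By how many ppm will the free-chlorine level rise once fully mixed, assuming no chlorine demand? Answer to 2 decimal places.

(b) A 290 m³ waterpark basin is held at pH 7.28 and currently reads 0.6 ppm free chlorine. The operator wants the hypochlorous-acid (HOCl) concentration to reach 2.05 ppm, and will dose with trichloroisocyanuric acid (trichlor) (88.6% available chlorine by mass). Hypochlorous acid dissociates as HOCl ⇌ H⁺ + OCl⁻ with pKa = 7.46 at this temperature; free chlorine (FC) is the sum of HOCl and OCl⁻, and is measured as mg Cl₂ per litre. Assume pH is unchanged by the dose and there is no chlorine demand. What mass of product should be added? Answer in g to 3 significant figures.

(a) 1.17 ppm; (b) 918 g

(a) Volume: 53,400 US gal × 3.785 L/gal = 202,119 L.
(a) Available chlorine delivered: 269 g × 0.881 = 237 g as Cl₂.
(a) Concentration rise: 237 g / 202,119 L = 1.173 mg/L = 1.17 ppm.

(b) Volume: 290 m³ = 290,000 L.
(b) [OCl⁻]/[HOCl] = 10^(pH − pKa) = 10^(7.28 − 7.46) = 0.6607; fraction as HOCl = 1/(1 + 0.6607) = 0.6022.
(b) Free chlorine required for 2.05 ppm HOCl: 2.05 / 0.6022 = 3.404 ppm.
(b) FC to add: 3.404 − 0.6 = 2.804 mg/L as Cl₂.
(b) Cl₂ equivalent: 2.804 mg/L × 290,000 L = 813.3 g.
(b) Product at 88.6% available Cl: 813.3 / 0.886 = 917.9 g.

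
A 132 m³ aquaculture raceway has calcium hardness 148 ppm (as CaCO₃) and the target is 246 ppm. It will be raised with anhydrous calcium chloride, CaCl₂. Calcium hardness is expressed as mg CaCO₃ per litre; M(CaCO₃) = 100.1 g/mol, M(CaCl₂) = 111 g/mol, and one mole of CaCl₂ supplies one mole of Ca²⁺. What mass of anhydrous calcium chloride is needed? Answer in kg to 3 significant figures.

14.3 kg

Volume: 132 m³ = 132,000 L.
Hardness to add: (246 − 148) = 98 mg/L as CaCO₃ × 132,000 L = 12,940 g as CaCO₃.
Moles of Ca²⁺ (1 mol Ca²⁺ ≡ 1 mol CaCO₃): 12,940 / 100.1 g/mol = 129.2 mol.
Mass of CaCl₂: 129.2 × 111 = 14,340 g.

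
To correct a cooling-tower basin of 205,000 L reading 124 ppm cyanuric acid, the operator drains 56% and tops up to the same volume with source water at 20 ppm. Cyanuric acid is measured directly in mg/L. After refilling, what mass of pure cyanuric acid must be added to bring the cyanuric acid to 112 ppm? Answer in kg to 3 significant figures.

After draining 56% and refilling: 124 × 0.44 + 20 × 0.56 = 65.76 ppm.
Deficit to target: 112 − 65.76 = 46.24 mg/L.
Mass: 46.24 mg/L × 205,000 L = 9479 g cyanuric acid.

9.48 kg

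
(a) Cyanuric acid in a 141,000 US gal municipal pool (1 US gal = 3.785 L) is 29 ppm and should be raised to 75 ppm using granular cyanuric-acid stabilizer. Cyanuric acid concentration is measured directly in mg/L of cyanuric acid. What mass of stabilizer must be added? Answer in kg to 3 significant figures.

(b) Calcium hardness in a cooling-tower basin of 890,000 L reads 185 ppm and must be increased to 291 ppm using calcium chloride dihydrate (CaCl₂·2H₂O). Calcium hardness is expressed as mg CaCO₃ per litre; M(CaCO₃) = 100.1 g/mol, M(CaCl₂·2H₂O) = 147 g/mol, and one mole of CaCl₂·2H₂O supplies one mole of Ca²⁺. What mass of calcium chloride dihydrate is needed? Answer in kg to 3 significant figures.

(a) 24.5 kg; (b) 139 kg

(a) Volume: 141,000 US gal × 3.785 L/gal = 533,685 L.
(a) CYA to add: (75 − 29) = 46 mg/L × 533,685 L = 24,550 g cyanuric acid.

(b) Hardness to add: (291 − 185) = 106 mg/L as CaCO₃ × 890,000 L = 94,340 g as CaCO₃.
(b) Moles of Ca²⁺ (1 mol Ca²⁺ ≡ 1 mol CaCO₃): 94,340 / 100.1 g/mol = 942.5 mol.
(b) Mass of CaCl₂·2H₂O: 942.5 × 147 = 138,500 g.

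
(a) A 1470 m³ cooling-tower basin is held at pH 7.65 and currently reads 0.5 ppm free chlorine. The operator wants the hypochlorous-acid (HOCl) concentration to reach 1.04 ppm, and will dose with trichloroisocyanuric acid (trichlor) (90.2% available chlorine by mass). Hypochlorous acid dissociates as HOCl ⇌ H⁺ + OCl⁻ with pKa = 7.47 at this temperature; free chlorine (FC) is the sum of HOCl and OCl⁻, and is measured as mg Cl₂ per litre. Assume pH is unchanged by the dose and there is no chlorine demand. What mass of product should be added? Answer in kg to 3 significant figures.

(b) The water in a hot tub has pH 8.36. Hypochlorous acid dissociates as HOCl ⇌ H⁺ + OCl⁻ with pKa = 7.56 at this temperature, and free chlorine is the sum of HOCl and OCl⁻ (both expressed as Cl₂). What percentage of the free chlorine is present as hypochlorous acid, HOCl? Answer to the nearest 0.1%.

(a) Volume: 1470 m³ = 1,470,000 L.
(a) [OCl⁻]/[HOCl] = 10^(pH − pKa) = 10^(7.65 − 7.47) = 1.514; fraction as HOCl = 1/(1 + 1.514) = 0.3978.
(a) Free chlorine required for 1.04 ppm HOCl: 1.04 / 0.3978 = 2.614 ppm.
(a) FC to add: 2.614 − 0.5 = 2.114 mg/L as Cl₂.
(a) Cl₂ equivalent: 2.114 mg/L × 1,470,000 L = 3108 g.
(a) Product at 90.2% available Cl: 3108 / 0.902 = 3445 g.

(b) [OCl⁻]/[HOCl] = 10^(pH − pKa) = 10^(8.36 − 7.56) = 10^0.80 = 6.31.
(b) Fraction as HOCl = 1 / (1 + 6.31) = 0.1368.

(a) 3.45 kg; (b) 13.7%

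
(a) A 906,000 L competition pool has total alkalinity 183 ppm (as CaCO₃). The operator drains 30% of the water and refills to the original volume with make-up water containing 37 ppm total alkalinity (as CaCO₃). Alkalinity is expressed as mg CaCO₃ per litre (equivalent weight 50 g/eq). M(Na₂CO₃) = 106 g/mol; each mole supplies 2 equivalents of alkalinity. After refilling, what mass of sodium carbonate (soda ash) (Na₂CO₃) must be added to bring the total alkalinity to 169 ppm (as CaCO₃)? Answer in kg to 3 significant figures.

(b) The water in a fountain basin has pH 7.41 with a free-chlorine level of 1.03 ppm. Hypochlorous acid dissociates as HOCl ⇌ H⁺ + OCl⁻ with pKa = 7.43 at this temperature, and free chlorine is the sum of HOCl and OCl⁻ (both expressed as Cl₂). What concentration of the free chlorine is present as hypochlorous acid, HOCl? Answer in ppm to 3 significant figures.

(a) 28.6 kg; (b) 0.527 ppm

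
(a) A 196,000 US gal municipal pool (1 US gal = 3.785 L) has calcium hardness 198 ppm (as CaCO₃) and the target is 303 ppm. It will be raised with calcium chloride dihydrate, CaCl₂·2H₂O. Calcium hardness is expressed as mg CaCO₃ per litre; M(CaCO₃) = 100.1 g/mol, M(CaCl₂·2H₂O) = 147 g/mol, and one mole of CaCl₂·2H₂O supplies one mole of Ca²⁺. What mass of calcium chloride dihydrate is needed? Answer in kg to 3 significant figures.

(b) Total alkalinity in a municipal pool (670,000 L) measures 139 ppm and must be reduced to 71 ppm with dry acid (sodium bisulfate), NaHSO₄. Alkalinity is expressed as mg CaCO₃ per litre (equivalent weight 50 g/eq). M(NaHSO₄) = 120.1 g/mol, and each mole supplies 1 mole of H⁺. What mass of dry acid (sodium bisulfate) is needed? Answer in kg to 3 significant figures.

(a) Volume: 196,000 US gal × 3.785 L/gal = 741,860 L.
(a) Hardness to add: (303 − 198) = 105 mg/L as CaCO₃ × 741,860 L = 77,900 g as CaCO₃.
(a) Moles of Ca²⁺ (1 mol Ca²⁺ ≡ 1 mol CaCO₃): 77,900 / 100.1 g/mol = 778.2 mol.
(a) Mass of CaCl₂·2H₂O: 778.2 × 147 = 114,400 g.

(b) Alkalinity to neutralize: (139 − 71) = 68 mg/L as CaCO₃ × 670,000 L = 45,560 g as CaCO₃.
(b) Equivalents of H⁺ required: 45,560 ÷ 50 g/eq = 911.2 eq = 911.2 mol NaHSO₄.
(b) Mass of NaHSO₄: 911.2 × 120.1 = 109,400 g.

(a) 114 kg; (b) 109 kg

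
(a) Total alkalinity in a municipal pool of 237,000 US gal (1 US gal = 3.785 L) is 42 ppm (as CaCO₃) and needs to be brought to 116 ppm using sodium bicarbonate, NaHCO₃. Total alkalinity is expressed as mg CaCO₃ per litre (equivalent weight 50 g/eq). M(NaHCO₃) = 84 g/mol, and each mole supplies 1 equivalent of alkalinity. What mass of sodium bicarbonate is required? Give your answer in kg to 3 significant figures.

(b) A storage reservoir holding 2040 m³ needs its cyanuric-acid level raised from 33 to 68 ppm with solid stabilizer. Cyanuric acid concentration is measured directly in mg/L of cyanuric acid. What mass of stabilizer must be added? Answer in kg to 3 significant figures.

(a) Volume: 237,000 US gal × 3.785 L/gal = 897,045 L.
(a) Alkalinity to add: (116 − 42) = 74 mg/L as CaCO₃ × 897,045 L = 66,380 g as CaCO₃.
(a) Equivalents: 66,380 g ÷ 50 g/eq = 1328 eq.
(a) NaHCO₃ supplies 1 eq per mole → 1328 mol.
(a) Mass: 1328 mol × 84 g/mol = 111,500 g.

(b) Volume: 2040 m³ = 2,040,000 L.
(b) CYA to add: (68 − 33) = 35 mg/L × 2,040,000 L = 71,400 g cyanuric acid.

(a) 112 kg; (b) 71.4 kg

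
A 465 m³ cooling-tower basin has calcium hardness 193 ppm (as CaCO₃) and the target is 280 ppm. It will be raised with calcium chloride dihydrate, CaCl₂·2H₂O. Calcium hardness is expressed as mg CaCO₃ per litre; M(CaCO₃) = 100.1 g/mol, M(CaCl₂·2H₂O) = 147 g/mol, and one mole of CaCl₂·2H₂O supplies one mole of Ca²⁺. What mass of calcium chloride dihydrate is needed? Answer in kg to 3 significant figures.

Volume: 465 m³ = 465,000 L.
Hardness to add: (280 − 193) = 87 mg/L as CaCO₃ × 465,000 L = 40,460 g as CaCO₃.
Moles of Ca²⁺ (1 mol Ca²⁺ ≡ 1 mol CaCO₃): 40,460 / 100.1 g/mol = 404.1 mol.
Mass of CaCl₂·2H₂O: 404.1 × 147 = 59,410 g.

59.4 kg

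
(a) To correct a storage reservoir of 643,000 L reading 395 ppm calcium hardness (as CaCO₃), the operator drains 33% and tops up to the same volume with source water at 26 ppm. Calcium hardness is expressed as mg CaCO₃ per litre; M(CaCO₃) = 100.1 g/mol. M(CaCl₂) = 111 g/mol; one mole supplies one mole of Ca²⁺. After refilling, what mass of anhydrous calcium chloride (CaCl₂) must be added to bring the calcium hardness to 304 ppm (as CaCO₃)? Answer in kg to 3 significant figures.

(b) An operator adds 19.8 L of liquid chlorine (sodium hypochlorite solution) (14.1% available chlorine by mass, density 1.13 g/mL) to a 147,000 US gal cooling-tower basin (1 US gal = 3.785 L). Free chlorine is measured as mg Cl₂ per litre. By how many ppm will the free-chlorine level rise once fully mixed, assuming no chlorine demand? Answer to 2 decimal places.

(a) 21.9 kg; (b) 5.67 ppm

(a) After draining 33% and refilling: 395 × 0.67 + 26 × 0.33 = 273.23 ppm.
(a) Deficit to target: 304 − 273.23 = 30.77 mg/L.
(a) As CaCO₃: 30.77 mg/L × 643,000 L = 19,790 g; ÷ 100.1 = 197.7 mol Ca²⁺.
(a) Mass: 197.7 × 111 = 21,940 g.

(b) Volume: 147,000 US gal × 3.785 L/gal = 556,395 L.
(b) Mass of solution: 19.8 L × 1000 mL/L × 1.13 g/mL = 22,370 g.
(b) Available chlorine delivered: 22,370 g × 0.141 = 3155 g as Cl₂.
(b) Concentration rise: 3155 g / 556,395 L = 5.67 mg/L = 5.67 ppm.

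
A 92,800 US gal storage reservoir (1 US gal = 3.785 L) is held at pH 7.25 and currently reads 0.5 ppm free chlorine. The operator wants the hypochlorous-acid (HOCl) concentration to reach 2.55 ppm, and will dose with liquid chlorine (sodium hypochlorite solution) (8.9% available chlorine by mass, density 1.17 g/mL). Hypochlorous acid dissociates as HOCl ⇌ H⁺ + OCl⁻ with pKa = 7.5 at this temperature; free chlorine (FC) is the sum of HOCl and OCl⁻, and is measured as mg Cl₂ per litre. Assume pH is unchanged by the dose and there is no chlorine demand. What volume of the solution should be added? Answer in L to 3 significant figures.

11.8 L

Volume: 92,800 US gal × 3.785 L/gal = 351,248 L.
[OCl⁻]/[HOCl] = 10^(pH − pKa) = 10^(7.25 − 7.5) = 0.5623; fraction as HOCl = 1/(1 + 0.5623) = 0.6401.
Free chlorine required for 2.55 ppm HOCl: 2.55 / 0.6401 = 3.984 ppm.
FC to add: 3.984 − 0.5 = 3.484 mg/L as Cl₂.
Cl₂ equivalent: 3.484 mg/L × 351,248 L = 1224 g.
Product at 8.9% available Cl: 1224 / 0.089 = 13,750 g.
Volume: 13,750 g ÷ 1.17 g/mL = 11,750 mL.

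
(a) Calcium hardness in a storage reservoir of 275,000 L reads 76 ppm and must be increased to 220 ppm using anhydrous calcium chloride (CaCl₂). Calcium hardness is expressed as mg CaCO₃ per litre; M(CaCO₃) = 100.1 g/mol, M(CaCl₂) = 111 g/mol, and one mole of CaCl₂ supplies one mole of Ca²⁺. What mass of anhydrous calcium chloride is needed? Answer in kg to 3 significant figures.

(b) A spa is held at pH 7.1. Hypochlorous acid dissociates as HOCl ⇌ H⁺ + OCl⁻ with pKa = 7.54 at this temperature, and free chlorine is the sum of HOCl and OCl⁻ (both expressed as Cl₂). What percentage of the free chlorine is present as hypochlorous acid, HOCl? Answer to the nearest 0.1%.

(a) Hardness to add: (220 − 76) = 144 mg/L as CaCO₃ × 275,000 L = 39,600 g as CaCO₃.
(a) Moles of Ca²⁺ (1 mol Ca²⁺ ≡ 1 mol CaCO₃): 39,600 / 100.1 g/mol = 395.6 mol.
(a) Mass of CaCl₂: 395.6 × 111 = 43,910 g.

(b) [OCl⁻]/[HOCl] = 10^(pH − pKa) = 10^(7.1 − 7.54) = 10^-0.44 = 0.3631.
(b) Fraction as HOCl = 1 / (1 + 0.3631) = 0.7336.

(a) 43.9 kg; (b) 73.4%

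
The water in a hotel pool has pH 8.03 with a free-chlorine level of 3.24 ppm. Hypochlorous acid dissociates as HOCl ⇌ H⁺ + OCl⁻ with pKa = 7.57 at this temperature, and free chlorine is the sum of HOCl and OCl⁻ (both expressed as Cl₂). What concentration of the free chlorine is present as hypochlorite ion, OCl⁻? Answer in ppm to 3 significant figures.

2.41 ppm

[OCl⁻]/[HOCl] = 10^(pH − pKa) = 10^(8.03 − 7.57) = 10^0.46 = 2.884.
Fraction as HOCl = 1 / (1 + 2.884) = 0.2575.
OCl⁻ = (1 − 0.2575) × 3.24 ppm = 2.406 ppm.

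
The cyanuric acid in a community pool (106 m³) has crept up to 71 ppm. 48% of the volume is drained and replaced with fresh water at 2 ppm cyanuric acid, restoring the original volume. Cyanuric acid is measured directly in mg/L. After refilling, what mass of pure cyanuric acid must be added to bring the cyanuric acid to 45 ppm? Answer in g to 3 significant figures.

755 g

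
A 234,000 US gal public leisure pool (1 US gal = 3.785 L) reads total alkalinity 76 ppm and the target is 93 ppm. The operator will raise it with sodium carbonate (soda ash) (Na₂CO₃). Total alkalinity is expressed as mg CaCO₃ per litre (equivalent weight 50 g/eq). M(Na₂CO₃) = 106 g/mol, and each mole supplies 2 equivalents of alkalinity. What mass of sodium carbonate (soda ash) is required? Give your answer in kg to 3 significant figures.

Volume: 234,000 US gal × 3.785 L/gal = 885,690 L.
Alkalinity to add: (93 − 76) = 17 mg/L as CaCO₃ × 885,690 L = 15,060 g as CaCO₃.
Equivalents: 15,060 g ÷ 50 g/eq = 301.1 eq.
Each mole of Na₂CO₃ supplies 2 eq, so 301.1 / 2 = 150.6 mol.
Mass: 150.6 mol × 106 g/mol = 15,960 g.

16.0 kg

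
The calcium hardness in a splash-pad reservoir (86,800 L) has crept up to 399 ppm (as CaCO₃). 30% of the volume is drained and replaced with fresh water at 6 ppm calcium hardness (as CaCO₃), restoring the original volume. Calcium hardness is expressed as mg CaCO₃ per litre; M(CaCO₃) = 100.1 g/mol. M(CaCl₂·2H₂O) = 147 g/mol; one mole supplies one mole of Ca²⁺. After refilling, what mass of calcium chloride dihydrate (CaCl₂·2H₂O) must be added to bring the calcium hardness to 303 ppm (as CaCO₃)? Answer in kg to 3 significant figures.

2.79 kg

After draining 30% and refilling: 399 × 0.70 + 6 × 0.30 = 281.1 ppm.
Deficit to target: 303 − 281.1 = 21.9 mg/L.
As CaCO₃: 21.9 mg/L × 86,800 L = 1901 g; ÷ 100.1 = 18.99 mol Ca²⁺.
Mass: 18.99 × 147 = 2792 g.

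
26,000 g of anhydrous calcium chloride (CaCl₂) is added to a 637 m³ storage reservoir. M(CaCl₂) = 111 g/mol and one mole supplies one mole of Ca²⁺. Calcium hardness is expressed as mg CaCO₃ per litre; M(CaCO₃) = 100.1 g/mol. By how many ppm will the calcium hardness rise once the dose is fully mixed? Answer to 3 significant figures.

Volume: 637 m³ = 637,000 L.
Moles of Ca²⁺: 26,000 g ÷ 111 g/mol = 234.2 mol.
As CaCO₃: 234.2 mol × 100.1 g/mol = 23,450 g.
Rise: 23,450 g / 637,000 L × 1000 = 36.81 mg/L.

36.8 ppm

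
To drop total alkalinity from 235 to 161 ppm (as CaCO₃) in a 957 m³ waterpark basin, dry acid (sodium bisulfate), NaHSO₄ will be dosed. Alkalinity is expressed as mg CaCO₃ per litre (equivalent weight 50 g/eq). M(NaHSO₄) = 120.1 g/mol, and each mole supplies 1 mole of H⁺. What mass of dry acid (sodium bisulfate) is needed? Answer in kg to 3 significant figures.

170 kg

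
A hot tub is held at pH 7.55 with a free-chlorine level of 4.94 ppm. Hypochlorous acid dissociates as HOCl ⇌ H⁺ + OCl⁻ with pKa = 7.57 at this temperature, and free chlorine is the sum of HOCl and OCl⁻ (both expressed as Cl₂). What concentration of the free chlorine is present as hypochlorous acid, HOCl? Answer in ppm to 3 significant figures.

[OCl⁻]/[HOCl] = 10^(pH − pKa) = 10^(7.55 − 7.57) = 10^-0.02 = 0.955.
Fraction as HOCl = 1 / (1 + 0.955) = 0.5115.
HOCl = 0.5115 × 4.94 ppm = 2.527 ppm.

2.53 ppm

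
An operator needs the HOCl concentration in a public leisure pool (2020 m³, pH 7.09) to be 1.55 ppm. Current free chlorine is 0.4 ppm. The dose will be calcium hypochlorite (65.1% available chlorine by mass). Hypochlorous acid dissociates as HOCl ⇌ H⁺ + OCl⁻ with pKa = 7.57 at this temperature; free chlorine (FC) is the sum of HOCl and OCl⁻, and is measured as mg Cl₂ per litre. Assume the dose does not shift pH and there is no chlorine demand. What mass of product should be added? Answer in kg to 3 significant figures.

Volume: 2020 m³ = 2,020,000 L.
[OCl⁻]/[HOCl] = 10^(pH − pKa) = 10^(7.09 − 7.57) = 0.3311; fraction as HOCl = 1/(1 + 0.3311) = 0.7512.
Free chlorine required for 1.55 ppm HOCl: 1.55 / 0.7512 = 2.063 ppm.
FC to add: 2.063 − 0.4 = 1.663 mg/L as Cl₂.
Cl₂ equivalent: 1.663 mg/L × 2,020,000 L = 3360 g.
Product at 65.1% available Cl: 3360 / 0.651 = 5161 g.

5.16 kg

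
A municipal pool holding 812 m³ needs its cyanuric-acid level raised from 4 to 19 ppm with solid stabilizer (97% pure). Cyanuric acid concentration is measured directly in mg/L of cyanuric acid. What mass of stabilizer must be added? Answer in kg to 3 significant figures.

Volume: 812 m³ = 812,000 L.
CYA to add: (19 − 4) = 15 mg/L × 812,000 L = 12,180 g cyanuric acid.
At 97% purity: 12,180 / 0.97 = 12,560 g product.

12.6 kg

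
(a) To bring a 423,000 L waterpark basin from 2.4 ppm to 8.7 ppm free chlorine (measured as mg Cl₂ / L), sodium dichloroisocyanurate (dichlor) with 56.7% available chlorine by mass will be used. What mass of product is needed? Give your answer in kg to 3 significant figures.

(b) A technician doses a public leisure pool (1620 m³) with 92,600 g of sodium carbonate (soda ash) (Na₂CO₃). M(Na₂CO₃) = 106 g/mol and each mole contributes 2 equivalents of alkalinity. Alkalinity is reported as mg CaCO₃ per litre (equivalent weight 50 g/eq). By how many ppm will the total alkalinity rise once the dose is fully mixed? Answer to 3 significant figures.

(a) 4.70 kg; (b) 53.9 ppm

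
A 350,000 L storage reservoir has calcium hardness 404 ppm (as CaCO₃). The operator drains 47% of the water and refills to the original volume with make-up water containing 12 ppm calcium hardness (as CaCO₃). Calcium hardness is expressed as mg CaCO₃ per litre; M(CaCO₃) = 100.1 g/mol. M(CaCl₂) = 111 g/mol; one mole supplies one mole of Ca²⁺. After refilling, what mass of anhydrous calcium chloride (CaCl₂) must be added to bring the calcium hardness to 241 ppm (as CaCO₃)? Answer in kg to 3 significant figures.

8.24 kg

After draining 47% and refilling: 404 × 0.53 + 12 × 0.47 = 219.76 ppm.
Deficit to target: 241 − 219.76 = 21.24 mg/L.
As CaCO₃: 21.24 mg/L × 350,000 L = 7434 g; ÷ 100.1 = 74.27 mol Ca²⁺.
Mass: 74.27 × 111 = 8243 g.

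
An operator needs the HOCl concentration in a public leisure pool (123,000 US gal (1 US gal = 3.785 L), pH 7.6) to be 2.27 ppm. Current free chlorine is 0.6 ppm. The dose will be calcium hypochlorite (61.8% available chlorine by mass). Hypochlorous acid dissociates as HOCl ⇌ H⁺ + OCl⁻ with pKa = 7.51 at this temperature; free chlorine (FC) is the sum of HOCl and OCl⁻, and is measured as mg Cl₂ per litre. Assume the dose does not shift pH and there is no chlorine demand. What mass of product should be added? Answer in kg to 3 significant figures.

Volume: 123,000 US gal × 3.785 L/gal = 465,555 L.
[OCl⁻]/[HOCl] = 10^(pH − pKa) = 10^(7.6 − 7.51) = 1.23; fraction as HOCl = 1/(1 + 1.23) = 0.4484.
Free chlorine required for 2.27 ppm HOCl: 2.27 / 0.4484 = 5.063 ppm.
FC to add: 5.063 − 0.6 = 4.463 mg/L as Cl₂.
Cl₂ equivalent: 4.463 mg/L × 465,555 L = 2078 g.
Product at 61.8% available Cl: 2078 / 0.618 = 3362 g.

3.36 kg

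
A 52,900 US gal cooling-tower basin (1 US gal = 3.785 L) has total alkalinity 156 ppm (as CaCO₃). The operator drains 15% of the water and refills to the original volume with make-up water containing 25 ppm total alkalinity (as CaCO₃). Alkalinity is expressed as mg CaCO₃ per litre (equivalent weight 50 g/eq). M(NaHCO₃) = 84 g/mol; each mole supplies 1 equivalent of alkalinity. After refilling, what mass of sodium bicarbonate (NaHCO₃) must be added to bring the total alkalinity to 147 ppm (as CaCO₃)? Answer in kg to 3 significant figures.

3.58 kg

Volume: 52,900 US gal × 3.785 L/gal = 200,226 L.
After draining 15% and refilling: 156 × 0.85 + 25 × 0.15 = 136.35 ppm.
Deficit to target: 147 − 136.35 = 10.65 mg/L.
As CaCO₃: 10.65 mg/L × 200,226 L = 2132 g; ÷ 50 g/eq ÷ 1 = 42.65 mol NaHCO₃.
Mass: 42.65 × 84 = 3582 g.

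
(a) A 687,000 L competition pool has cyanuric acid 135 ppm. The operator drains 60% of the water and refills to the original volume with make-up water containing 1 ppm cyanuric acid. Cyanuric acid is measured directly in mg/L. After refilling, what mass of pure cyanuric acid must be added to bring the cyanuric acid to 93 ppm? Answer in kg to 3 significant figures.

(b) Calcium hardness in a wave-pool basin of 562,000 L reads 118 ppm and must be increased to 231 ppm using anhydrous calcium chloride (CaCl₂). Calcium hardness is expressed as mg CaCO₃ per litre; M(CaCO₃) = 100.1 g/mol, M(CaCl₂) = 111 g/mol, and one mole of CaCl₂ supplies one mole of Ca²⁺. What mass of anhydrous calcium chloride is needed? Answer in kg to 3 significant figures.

(a) 26.4 kg; (b) 70.4 kg

(a) After draining 60% and refilling: 135 × 0.40 + 1 × 0.60 = 54.6 ppm.
(a) Deficit to target: 93 − 54.6 = 38.4 mg/L.
(a) Mass: 38.4 mg/L × 687,000 L = 26,380 g cyanuric acid.

(b) Hardness to add: (231 − 118) = 113 mg/L as CaCO₃ × 562,000 L = 63,510 g as CaCO₃.
(b) Moles of Ca²⁺ (1 mol Ca²⁺ ≡ 1 mol CaCO₃): 63,510 / 100.1 g/mol = 634.4 mol.
(b) Mass of CaCl₂: 634.4 × 111 = 70,420 g.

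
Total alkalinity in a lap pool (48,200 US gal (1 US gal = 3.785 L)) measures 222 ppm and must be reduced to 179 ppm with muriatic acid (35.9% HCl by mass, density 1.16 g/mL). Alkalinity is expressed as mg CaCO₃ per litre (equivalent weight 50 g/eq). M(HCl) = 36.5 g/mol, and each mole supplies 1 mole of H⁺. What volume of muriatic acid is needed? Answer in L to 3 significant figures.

13.8 L

Volume: 48,200 US gal × 3.785 L/gal = 182,437 L.
Alkalinity to neutralize: (222 − 179) = 43 mg/L as CaCO₃ × 182,437 L = 7845 g as CaCO₃.
Equivalents of H⁺ required: 7845 ÷ 50 g/eq = 156.9 eq = 156.9 mol HCl.
Mass of HCl: 156.9 × 36.5 = 5727 g.
Mass of 35.9% solution: 5727 / 0.359 = 15,950 g.
Volume: 15,950 g ÷ 1.16 g/mL = 13,750 mL.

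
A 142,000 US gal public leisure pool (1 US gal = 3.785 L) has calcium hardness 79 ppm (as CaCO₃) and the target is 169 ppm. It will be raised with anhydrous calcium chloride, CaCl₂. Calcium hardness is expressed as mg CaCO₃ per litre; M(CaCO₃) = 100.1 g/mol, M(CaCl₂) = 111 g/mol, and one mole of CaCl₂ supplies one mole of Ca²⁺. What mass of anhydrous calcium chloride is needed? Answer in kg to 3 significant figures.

53.6 kg

Volume: 142,000 US gal × 3.785 L/gal = 537,470 L.
Hardness to add: (169 − 79) = 90 mg/L as CaCO₃ × 537,470 L = 48,370 g as CaCO₃.
Moles of Ca²⁺ (1 mol Ca²⁺ ≡ 1 mol CaCO₃): 48,370 / 100.1 g/mol = 483.2 mol.
Mass of CaCl₂: 483.2 × 111 = 53,640 g.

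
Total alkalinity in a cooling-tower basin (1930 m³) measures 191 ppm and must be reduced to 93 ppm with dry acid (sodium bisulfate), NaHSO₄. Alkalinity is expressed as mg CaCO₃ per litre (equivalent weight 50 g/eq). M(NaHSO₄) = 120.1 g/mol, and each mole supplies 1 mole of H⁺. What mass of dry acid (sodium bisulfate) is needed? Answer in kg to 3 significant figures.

454 kg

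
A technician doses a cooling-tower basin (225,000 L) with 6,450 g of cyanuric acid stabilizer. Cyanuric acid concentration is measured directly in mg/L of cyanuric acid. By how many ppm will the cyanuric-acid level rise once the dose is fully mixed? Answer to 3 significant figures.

28.7 ppm

Rise: 6,450 g / 225,000 L × 1000 = 28.67 mg/L.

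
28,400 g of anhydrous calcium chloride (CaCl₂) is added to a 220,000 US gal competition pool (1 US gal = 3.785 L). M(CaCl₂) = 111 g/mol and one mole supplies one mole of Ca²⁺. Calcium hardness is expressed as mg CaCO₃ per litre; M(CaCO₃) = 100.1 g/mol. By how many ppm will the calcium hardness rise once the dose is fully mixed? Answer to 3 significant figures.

Volume: 220,000 US gal × 3.785 L/gal = 832,700 L.
Moles of Ca²⁺: 28,400 g ÷ 111 g/mol = 255.9 mol.
As CaCO₃: 255.9 mol × 100.1 g/mol = 25,610 g.
Rise: 25,610 g / 832,700 L × 1000 = 30.76 mg/L.

30.8 ppm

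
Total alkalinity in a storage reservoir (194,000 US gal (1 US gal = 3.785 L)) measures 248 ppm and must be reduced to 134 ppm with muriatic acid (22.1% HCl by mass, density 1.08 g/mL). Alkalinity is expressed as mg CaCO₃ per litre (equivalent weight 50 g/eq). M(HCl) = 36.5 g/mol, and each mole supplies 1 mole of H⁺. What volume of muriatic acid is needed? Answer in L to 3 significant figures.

256 L

Volume: 194,000 US gal × 3.785 L/gal = 734,290 L.
Alkalinity to neutralize: (248 − 134) = 114 mg/L as CaCO₃ × 734,290 L = 83,710 g as CaCO₃.
Equivalents of H⁺ required: 83,710 ÷ 50 g/eq = 1674 eq = 1674 mol HCl.
Mass of HCl: 1674 × 36.5 = 61,110 g.
Mass of 22.1% solution: 61,110 / 0.221 = 276,500 g.
Volume: 276,500 g ÷ 1.08 g/mL = 256,000 mL.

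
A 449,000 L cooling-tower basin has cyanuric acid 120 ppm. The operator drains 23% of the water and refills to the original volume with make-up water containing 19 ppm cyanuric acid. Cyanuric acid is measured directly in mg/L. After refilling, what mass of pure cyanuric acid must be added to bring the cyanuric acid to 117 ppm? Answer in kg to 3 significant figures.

After draining 23% and refilling: 120 × 0.77 + 19 × 0.23 = 96.77 ppm.
Deficit to target: 117 − 96.77 = 20.23 mg/L.
Mass: 20.23 mg/L × 449,000 L = 9083 g cyanuric acid.

9.08 kg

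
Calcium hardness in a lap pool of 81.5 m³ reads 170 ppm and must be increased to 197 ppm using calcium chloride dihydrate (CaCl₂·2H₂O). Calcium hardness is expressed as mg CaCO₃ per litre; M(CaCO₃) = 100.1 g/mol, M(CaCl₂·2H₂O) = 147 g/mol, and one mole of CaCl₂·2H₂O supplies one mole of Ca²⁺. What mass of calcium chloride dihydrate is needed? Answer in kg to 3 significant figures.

3.23 kg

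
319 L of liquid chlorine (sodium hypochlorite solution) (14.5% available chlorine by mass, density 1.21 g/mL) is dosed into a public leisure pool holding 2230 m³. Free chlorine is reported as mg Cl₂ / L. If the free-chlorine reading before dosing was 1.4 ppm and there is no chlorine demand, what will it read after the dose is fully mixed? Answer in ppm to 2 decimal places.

Volume: 2230 m³ = 2,230,000 L.
Mass of solution: 319 L × 1000 mL/L × 1.21 g/mL = 386,000 g.
Available chlorine delivered: 386,000 g × 0.145 = 55,970 g as Cl₂.
Concentration rise: 55,970 g / 2,230,000 L = 25.1 mg/L = 25.10 ppm.
Final FC: 1.4 + 25.10 = 26.50 ppm.

26.50 ppm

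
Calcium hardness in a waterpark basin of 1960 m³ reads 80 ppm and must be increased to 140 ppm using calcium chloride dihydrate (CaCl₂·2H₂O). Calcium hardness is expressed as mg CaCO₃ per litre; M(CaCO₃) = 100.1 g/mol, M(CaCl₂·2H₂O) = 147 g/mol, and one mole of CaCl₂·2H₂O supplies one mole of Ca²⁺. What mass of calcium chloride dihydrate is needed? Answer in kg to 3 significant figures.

173 kg

Volume: 1960 m³ = 1,960,000 L.
Hardness to add: (140 − 80) = 60 mg/L as CaCO₃ × 1,960,000 L = 117,600 g as CaCO₃.
Moles of Ca²⁺ (1 mol Ca²⁺ ≡ 1 mol CaCO₃): 117,600 / 100.1 g/mol = 1175 mol.
Mass of CaCl₂·2H₂O: 1175 × 147 = 172,700 g.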